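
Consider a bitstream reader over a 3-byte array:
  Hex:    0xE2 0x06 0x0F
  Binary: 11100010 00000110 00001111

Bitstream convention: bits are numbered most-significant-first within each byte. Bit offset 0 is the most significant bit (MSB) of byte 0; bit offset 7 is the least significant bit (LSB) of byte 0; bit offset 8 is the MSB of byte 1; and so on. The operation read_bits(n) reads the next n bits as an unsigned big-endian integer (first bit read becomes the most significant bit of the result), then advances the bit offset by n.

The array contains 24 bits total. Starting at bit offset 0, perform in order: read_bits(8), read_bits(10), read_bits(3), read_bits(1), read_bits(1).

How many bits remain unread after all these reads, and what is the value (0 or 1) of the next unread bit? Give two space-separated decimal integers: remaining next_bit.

Answer: 1 1

Derivation:
Read 1: bits[0:8] width=8 -> value=226 (bin 11100010); offset now 8 = byte 1 bit 0; 16 bits remain
Read 2: bits[8:18] width=10 -> value=24 (bin 0000011000); offset now 18 = byte 2 bit 2; 6 bits remain
Read 3: bits[18:21] width=3 -> value=1 (bin 001); offset now 21 = byte 2 bit 5; 3 bits remain
Read 4: bits[21:22] width=1 -> value=1 (bin 1); offset now 22 = byte 2 bit 6; 2 bits remain
Read 5: bits[22:23] width=1 -> value=1 (bin 1); offset now 23 = byte 2 bit 7; 1 bits remain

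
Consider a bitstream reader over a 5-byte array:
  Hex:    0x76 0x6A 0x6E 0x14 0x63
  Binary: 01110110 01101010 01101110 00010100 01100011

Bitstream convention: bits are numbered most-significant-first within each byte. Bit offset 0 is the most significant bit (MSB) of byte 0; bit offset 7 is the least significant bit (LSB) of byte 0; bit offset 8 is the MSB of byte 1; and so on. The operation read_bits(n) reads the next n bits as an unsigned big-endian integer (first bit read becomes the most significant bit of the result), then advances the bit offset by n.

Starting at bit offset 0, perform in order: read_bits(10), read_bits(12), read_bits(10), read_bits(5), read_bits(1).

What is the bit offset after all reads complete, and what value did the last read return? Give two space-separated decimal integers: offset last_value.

Read 1: bits[0:10] width=10 -> value=473 (bin 0111011001); offset now 10 = byte 1 bit 2; 30 bits remain
Read 2: bits[10:22] width=12 -> value=2715 (bin 101010011011); offset now 22 = byte 2 bit 6; 18 bits remain
Read 3: bits[22:32] width=10 -> value=532 (bin 1000010100); offset now 32 = byte 4 bit 0; 8 bits remain
Read 4: bits[32:37] width=5 -> value=12 (bin 01100); offset now 37 = byte 4 bit 5; 3 bits remain
Read 5: bits[37:38] width=1 -> value=0 (bin 0); offset now 38 = byte 4 bit 6; 2 bits remain

Answer: 38 0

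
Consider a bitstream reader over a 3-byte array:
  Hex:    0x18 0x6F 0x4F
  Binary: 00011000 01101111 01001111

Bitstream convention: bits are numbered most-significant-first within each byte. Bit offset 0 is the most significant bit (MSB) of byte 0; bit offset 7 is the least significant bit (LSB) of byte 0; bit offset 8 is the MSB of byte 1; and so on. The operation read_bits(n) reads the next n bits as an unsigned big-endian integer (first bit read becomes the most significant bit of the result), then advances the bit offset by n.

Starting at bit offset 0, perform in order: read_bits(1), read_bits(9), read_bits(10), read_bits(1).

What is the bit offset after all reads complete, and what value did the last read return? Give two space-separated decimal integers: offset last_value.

Answer: 21 1

Derivation:
Read 1: bits[0:1] width=1 -> value=0 (bin 0); offset now 1 = byte 0 bit 1; 23 bits remain
Read 2: bits[1:10] width=9 -> value=97 (bin 001100001); offset now 10 = byte 1 bit 2; 14 bits remain
Read 3: bits[10:20] width=10 -> value=756 (bin 1011110100); offset now 20 = byte 2 bit 4; 4 bits remain
Read 4: bits[20:21] width=1 -> value=1 (bin 1); offset now 21 = byte 2 bit 5; 3 bits remain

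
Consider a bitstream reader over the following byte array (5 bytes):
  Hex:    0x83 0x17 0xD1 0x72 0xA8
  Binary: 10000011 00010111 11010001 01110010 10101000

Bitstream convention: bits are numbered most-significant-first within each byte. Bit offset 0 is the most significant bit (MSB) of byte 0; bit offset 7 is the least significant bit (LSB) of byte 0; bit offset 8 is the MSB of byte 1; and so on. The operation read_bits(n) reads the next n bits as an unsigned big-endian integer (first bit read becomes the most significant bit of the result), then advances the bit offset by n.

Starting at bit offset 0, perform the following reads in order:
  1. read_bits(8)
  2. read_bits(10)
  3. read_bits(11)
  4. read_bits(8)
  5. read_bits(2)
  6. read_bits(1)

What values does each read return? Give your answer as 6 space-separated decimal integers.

Answer: 131 95 558 85 0 0

Derivation:
Read 1: bits[0:8] width=8 -> value=131 (bin 10000011); offset now 8 = byte 1 bit 0; 32 bits remain
Read 2: bits[8:18] width=10 -> value=95 (bin 0001011111); offset now 18 = byte 2 bit 2; 22 bits remain
Read 3: bits[18:29] width=11 -> value=558 (bin 01000101110); offset now 29 = byte 3 bit 5; 11 bits remain
Read 4: bits[29:37] width=8 -> value=85 (bin 01010101); offset now 37 = byte 4 bit 5; 3 bits remain
Read 5: bits[37:39] width=2 -> value=0 (bin 00); offset now 39 = byte 4 bit 7; 1 bits remain
Read 6: bits[39:40] width=1 -> value=0 (bin 0); offset now 40 = byte 5 bit 0; 0 bits remain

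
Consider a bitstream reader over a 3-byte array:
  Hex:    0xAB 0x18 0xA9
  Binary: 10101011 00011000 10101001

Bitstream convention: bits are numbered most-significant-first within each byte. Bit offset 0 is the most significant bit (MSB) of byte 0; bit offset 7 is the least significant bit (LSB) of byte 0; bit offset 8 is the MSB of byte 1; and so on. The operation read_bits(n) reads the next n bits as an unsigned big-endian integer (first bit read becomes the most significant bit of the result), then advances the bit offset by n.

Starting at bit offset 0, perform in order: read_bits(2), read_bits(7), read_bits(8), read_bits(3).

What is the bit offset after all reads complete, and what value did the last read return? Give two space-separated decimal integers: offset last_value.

Read 1: bits[0:2] width=2 -> value=2 (bin 10); offset now 2 = byte 0 bit 2; 22 bits remain
Read 2: bits[2:9] width=7 -> value=86 (bin 1010110); offset now 9 = byte 1 bit 1; 15 bits remain
Read 3: bits[9:17] width=8 -> value=49 (bin 00110001); offset now 17 = byte 2 bit 1; 7 bits remain
Read 4: bits[17:20] width=3 -> value=2 (bin 010); offset now 20 = byte 2 bit 4; 4 bits remain

Answer: 20 2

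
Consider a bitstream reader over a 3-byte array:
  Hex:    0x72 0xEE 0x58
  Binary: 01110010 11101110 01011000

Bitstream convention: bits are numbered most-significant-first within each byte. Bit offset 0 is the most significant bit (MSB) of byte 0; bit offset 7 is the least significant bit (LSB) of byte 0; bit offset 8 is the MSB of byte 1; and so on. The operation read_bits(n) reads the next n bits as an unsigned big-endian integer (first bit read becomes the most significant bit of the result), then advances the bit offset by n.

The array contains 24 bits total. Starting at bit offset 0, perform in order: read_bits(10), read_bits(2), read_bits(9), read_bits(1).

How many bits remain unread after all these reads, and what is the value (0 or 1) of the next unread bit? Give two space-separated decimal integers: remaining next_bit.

Read 1: bits[0:10] width=10 -> value=459 (bin 0111001011); offset now 10 = byte 1 bit 2; 14 bits remain
Read 2: bits[10:12] width=2 -> value=2 (bin 10); offset now 12 = byte 1 bit 4; 12 bits remain
Read 3: bits[12:21] width=9 -> value=459 (bin 111001011); offset now 21 = byte 2 bit 5; 3 bits remain
Read 4: bits[21:22] width=1 -> value=0 (bin 0); offset now 22 = byte 2 bit 6; 2 bits remain

Answer: 2 0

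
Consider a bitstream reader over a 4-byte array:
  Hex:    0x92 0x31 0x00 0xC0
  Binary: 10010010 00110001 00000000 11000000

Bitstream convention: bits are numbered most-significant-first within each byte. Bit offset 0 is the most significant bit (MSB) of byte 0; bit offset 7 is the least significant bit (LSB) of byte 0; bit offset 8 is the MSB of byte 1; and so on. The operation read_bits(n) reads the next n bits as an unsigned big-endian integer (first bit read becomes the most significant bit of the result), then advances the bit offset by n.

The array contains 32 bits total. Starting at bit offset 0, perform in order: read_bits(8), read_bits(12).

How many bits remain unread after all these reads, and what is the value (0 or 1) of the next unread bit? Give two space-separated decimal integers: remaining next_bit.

Answer: 12 0

Derivation:
Read 1: bits[0:8] width=8 -> value=146 (bin 10010010); offset now 8 = byte 1 bit 0; 24 bits remain
Read 2: bits[8:20] width=12 -> value=784 (bin 001100010000); offset now 20 = byte 2 bit 4; 12 bits remain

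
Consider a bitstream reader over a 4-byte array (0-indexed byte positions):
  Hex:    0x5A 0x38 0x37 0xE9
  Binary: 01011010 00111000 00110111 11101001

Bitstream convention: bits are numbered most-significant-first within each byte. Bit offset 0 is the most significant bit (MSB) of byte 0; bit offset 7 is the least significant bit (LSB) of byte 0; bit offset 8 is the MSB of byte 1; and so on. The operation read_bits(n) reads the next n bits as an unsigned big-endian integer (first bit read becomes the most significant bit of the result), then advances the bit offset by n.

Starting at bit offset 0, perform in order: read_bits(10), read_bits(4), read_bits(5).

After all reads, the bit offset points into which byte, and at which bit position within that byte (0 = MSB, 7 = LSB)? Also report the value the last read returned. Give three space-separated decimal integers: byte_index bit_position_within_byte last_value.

Answer: 2 3 1

Derivation:
Read 1: bits[0:10] width=10 -> value=360 (bin 0101101000); offset now 10 = byte 1 bit 2; 22 bits remain
Read 2: bits[10:14] width=4 -> value=14 (bin 1110); offset now 14 = byte 1 bit 6; 18 bits remain
Read 3: bits[14:19] width=5 -> value=1 (bin 00001); offset now 19 = byte 2 bit 3; 13 bits remain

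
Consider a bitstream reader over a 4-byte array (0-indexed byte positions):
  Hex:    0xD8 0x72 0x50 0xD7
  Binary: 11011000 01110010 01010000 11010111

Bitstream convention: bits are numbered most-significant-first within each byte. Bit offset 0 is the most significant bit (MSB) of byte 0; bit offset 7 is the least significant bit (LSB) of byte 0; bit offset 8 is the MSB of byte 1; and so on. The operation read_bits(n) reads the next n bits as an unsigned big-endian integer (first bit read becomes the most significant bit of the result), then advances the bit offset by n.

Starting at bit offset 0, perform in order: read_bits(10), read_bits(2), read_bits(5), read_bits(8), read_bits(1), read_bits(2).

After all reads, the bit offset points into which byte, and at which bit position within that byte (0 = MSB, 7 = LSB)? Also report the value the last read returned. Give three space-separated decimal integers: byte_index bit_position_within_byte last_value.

Read 1: bits[0:10] width=10 -> value=865 (bin 1101100001); offset now 10 = byte 1 bit 2; 22 bits remain
Read 2: bits[10:12] width=2 -> value=3 (bin 11); offset now 12 = byte 1 bit 4; 20 bits remain
Read 3: bits[12:17] width=5 -> value=4 (bin 00100); offset now 17 = byte 2 bit 1; 15 bits remain
Read 4: bits[17:25] width=8 -> value=161 (bin 10100001); offset now 25 = byte 3 bit 1; 7 bits remain
Read 5: bits[25:26] width=1 -> value=1 (bin 1); offset now 26 = byte 3 bit 2; 6 bits remain
Read 6: bits[26:28] width=2 -> value=1 (bin 01); offset now 28 = byte 3 bit 4; 4 bits remain

Answer: 3 4 1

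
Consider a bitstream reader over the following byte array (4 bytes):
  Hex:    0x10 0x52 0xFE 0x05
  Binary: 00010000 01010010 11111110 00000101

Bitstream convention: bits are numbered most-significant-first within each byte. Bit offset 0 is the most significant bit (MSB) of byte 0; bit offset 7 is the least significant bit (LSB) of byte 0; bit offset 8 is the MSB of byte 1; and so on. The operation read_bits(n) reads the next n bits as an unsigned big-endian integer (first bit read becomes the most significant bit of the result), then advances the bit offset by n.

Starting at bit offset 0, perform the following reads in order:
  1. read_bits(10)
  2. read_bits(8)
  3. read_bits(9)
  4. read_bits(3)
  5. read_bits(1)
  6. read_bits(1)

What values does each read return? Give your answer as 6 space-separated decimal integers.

Answer: 65 75 496 1 0 1

Derivation:
Read 1: bits[0:10] width=10 -> value=65 (bin 0001000001); offset now 10 = byte 1 bit 2; 22 bits remain
Read 2: bits[10:18] width=8 -> value=75 (bin 01001011); offset now 18 = byte 2 bit 2; 14 bits remain
Read 3: bits[18:27] width=9 -> value=496 (bin 111110000); offset now 27 = byte 3 bit 3; 5 bits remain
Read 4: bits[27:30] width=3 -> value=1 (bin 001); offset now 30 = byte 3 bit 6; 2 bits remain
Read 5: bits[30:31] width=1 -> value=0 (bin 0); offset now 31 = byte 3 bit 7; 1 bits remain
Read 6: bits[31:32] width=1 -> value=1 (bin 1); offset now 32 = byte 4 bit 0; 0 bits remain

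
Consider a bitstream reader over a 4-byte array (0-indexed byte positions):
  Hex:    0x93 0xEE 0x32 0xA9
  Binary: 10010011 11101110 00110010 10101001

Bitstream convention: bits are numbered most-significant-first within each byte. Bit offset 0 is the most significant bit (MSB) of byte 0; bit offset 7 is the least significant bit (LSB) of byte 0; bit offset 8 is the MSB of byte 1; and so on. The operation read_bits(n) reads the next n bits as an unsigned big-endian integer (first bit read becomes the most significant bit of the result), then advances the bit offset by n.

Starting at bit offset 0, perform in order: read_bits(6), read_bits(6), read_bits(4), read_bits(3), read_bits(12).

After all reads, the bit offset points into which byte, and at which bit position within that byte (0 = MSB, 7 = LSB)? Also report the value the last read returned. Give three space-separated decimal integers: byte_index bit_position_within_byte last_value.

Answer: 3 7 2388

Derivation:
Read 1: bits[0:6] width=6 -> value=36 (bin 100100); offset now 6 = byte 0 bit 6; 26 bits remain
Read 2: bits[6:12] width=6 -> value=62 (bin 111110); offset now 12 = byte 1 bit 4; 20 bits remain
Read 3: bits[12:16] width=4 -> value=14 (bin 1110); offset now 16 = byte 2 bit 0; 16 bits remain
Read 4: bits[16:19] width=3 -> value=1 (bin 001); offset now 19 = byte 2 bit 3; 13 bits remain
Read 5: bits[19:31] width=12 -> value=2388 (bin 100101010100); offset now 31 = byte 3 bit 7; 1 bits remain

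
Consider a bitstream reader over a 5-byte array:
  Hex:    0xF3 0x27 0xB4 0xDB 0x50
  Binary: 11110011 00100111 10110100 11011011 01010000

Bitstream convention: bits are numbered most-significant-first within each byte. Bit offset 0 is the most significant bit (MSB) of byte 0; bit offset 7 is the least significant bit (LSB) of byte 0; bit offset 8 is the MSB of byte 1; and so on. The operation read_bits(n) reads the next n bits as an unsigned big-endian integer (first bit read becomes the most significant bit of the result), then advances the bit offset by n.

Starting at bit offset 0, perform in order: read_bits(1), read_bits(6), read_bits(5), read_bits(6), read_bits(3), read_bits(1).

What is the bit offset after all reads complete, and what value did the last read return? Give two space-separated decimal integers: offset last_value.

Answer: 22 1

Derivation:
Read 1: bits[0:1] width=1 -> value=1 (bin 1); offset now 1 = byte 0 bit 1; 39 bits remain
Read 2: bits[1:7] width=6 -> value=57 (bin 111001); offset now 7 = byte 0 bit 7; 33 bits remain
Read 3: bits[7:12] width=5 -> value=18 (bin 10010); offset now 12 = byte 1 bit 4; 28 bits remain
Read 4: bits[12:18] width=6 -> value=30 (bin 011110); offset now 18 = byte 2 bit 2; 22 bits remain
Read 5: bits[18:21] width=3 -> value=6 (bin 110); offset now 21 = byte 2 bit 5; 19 bits remain
Read 6: bits[21:22] width=1 -> value=1 (bin 1); offset now 22 = byte 2 bit 6; 18 bits remain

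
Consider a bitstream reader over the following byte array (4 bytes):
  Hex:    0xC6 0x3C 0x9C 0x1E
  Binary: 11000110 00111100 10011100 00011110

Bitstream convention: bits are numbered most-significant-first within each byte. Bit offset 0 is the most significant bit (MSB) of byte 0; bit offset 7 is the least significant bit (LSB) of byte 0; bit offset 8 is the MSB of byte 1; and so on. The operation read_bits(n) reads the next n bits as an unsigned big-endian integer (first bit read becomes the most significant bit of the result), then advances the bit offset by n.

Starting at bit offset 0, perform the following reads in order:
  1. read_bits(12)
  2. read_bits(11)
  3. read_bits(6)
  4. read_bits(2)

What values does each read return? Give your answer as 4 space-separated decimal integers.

Answer: 3171 1614 3 3

Derivation:
Read 1: bits[0:12] width=12 -> value=3171 (bin 110001100011); offset now 12 = byte 1 bit 4; 20 bits remain
Read 2: bits[12:23] width=11 -> value=1614 (bin 11001001110); offset now 23 = byte 2 bit 7; 9 bits remain
Read 3: bits[23:29] width=6 -> value=3 (bin 000011); offset now 29 = byte 3 bit 5; 3 bits remain
Read 4: bits[29:31] width=2 -> value=3 (bin 11); offset now 31 = byte 3 bit 7; 1 bits remain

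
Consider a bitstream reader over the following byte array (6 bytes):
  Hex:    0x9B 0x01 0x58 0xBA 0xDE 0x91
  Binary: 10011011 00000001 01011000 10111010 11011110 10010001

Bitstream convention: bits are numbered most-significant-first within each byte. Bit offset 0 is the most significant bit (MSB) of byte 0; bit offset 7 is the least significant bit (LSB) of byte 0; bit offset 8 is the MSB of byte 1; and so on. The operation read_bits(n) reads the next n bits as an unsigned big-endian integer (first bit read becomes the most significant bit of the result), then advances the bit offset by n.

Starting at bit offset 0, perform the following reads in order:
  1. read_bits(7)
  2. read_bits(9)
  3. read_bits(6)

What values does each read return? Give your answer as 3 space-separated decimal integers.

Read 1: bits[0:7] width=7 -> value=77 (bin 1001101); offset now 7 = byte 0 bit 7; 41 bits remain
Read 2: bits[7:16] width=9 -> value=257 (bin 100000001); offset now 16 = byte 2 bit 0; 32 bits remain
Read 3: bits[16:22] width=6 -> value=22 (bin 010110); offset now 22 = byte 2 bit 6; 26 bits remain

Answer: 77 257 22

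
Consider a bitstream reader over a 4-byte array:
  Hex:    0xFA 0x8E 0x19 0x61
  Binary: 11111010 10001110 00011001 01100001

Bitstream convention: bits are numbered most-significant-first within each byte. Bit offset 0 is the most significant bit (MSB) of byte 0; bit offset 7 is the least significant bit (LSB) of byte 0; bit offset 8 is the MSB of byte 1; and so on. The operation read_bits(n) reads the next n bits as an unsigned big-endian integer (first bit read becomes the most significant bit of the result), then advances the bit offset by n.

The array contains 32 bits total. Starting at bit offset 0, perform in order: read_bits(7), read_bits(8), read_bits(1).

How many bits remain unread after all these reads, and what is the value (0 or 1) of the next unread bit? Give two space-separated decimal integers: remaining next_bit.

Read 1: bits[0:7] width=7 -> value=125 (bin 1111101); offset now 7 = byte 0 bit 7; 25 bits remain
Read 2: bits[7:15] width=8 -> value=71 (bin 01000111); offset now 15 = byte 1 bit 7; 17 bits remain
Read 3: bits[15:16] width=1 -> value=0 (bin 0); offset now 16 = byte 2 bit 0; 16 bits remain

Answer: 16 0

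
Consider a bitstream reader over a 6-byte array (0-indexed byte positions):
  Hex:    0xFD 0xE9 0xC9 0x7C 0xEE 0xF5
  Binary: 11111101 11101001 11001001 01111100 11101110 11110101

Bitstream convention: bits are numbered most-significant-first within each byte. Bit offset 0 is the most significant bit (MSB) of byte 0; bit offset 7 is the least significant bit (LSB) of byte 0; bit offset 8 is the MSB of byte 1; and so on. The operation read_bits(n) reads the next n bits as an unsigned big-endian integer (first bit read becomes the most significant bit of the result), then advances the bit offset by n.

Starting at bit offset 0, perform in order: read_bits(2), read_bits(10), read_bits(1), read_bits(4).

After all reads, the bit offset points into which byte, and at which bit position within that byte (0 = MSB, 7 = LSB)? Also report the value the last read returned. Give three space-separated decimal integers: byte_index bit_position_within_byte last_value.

Answer: 2 1 3

Derivation:
Read 1: bits[0:2] width=2 -> value=3 (bin 11); offset now 2 = byte 0 bit 2; 46 bits remain
Read 2: bits[2:12] width=10 -> value=990 (bin 1111011110); offset now 12 = byte 1 bit 4; 36 bits remain
Read 3: bits[12:13] width=1 -> value=1 (bin 1); offset now 13 = byte 1 bit 5; 35 bits remain
Read 4: bits[13:17] width=4 -> value=3 (bin 0011); offset now 17 = byte 2 bit 1; 31 bits remain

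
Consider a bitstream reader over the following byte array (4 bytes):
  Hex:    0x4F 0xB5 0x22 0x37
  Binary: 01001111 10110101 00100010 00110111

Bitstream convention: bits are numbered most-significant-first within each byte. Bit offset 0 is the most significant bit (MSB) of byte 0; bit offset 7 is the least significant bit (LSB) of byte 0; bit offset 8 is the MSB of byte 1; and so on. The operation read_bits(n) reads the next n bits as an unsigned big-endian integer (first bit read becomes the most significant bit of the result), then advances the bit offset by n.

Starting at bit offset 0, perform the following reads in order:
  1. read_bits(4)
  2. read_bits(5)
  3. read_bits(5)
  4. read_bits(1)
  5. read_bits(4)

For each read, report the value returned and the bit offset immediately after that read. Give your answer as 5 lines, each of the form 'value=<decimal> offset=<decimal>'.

Answer: value=4 offset=4
value=31 offset=9
value=13 offset=14
value=0 offset=15
value=9 offset=19

Derivation:
Read 1: bits[0:4] width=4 -> value=4 (bin 0100); offset now 4 = byte 0 bit 4; 28 bits remain
Read 2: bits[4:9] width=5 -> value=31 (bin 11111); offset now 9 = byte 1 bit 1; 23 bits remain
Read 3: bits[9:14] width=5 -> value=13 (bin 01101); offset now 14 = byte 1 bit 6; 18 bits remain
Read 4: bits[14:15] width=1 -> value=0 (bin 0); offset now 15 = byte 1 bit 7; 17 bits remain
Read 5: bits[15:19] width=4 -> value=9 (bin 1001); offset now 19 = byte 2 bit 3; 13 bits remain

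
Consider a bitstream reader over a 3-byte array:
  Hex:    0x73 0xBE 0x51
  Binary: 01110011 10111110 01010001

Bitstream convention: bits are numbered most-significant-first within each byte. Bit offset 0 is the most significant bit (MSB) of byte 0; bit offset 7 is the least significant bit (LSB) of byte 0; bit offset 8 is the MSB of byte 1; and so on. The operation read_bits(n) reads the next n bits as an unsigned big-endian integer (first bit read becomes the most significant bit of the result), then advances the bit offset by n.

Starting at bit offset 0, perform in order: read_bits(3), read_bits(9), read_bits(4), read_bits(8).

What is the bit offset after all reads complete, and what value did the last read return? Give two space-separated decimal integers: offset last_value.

Answer: 24 81

Derivation:
Read 1: bits[0:3] width=3 -> value=3 (bin 011); offset now 3 = byte 0 bit 3; 21 bits remain
Read 2: bits[3:12] width=9 -> value=315 (bin 100111011); offset now 12 = byte 1 bit 4; 12 bits remain
Read 3: bits[12:16] width=4 -> value=14 (bin 1110); offset now 16 = byte 2 bit 0; 8 bits remain
Read 4: bits[16:24] width=8 -> value=81 (bin 01010001); offset now 24 = byte 3 bit 0; 0 bits remain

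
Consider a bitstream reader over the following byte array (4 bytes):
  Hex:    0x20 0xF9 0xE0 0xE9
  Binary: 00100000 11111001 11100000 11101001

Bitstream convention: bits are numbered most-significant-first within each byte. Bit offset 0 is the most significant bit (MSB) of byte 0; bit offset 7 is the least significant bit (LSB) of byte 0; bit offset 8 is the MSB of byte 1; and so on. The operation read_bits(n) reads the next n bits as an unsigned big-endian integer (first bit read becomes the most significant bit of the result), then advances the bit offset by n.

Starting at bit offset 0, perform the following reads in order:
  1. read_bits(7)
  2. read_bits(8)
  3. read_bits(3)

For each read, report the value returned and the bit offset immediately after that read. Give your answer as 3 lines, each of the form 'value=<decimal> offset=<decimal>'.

Answer: value=16 offset=7
value=124 offset=15
value=7 offset=18

Derivation:
Read 1: bits[0:7] width=7 -> value=16 (bin 0010000); offset now 7 = byte 0 bit 7; 25 bits remain
Read 2: bits[7:15] width=8 -> value=124 (bin 01111100); offset now 15 = byte 1 bit 7; 17 bits remain
Read 3: bits[15:18] width=3 -> value=7 (bin 111); offset now 18 = byte 2 bit 2; 14 bits remain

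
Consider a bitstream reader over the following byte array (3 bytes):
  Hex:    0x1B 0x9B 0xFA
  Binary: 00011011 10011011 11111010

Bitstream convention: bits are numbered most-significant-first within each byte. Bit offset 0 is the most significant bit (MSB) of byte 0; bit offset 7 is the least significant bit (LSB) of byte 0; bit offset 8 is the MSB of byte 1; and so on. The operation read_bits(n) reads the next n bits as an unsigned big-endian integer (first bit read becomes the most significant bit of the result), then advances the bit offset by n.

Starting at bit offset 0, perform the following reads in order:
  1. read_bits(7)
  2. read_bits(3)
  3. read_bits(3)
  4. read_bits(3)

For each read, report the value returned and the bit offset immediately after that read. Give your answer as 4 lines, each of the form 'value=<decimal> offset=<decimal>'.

Read 1: bits[0:7] width=7 -> value=13 (bin 0001101); offset now 7 = byte 0 bit 7; 17 bits remain
Read 2: bits[7:10] width=3 -> value=6 (bin 110); offset now 10 = byte 1 bit 2; 14 bits remain
Read 3: bits[10:13] width=3 -> value=3 (bin 011); offset now 13 = byte 1 bit 5; 11 bits remain
Read 4: bits[13:16] width=3 -> value=3 (bin 011); offset now 16 = byte 2 bit 0; 8 bits remain

Answer: value=13 offset=7
value=6 offset=10
value=3 offset=13
value=3 offset=16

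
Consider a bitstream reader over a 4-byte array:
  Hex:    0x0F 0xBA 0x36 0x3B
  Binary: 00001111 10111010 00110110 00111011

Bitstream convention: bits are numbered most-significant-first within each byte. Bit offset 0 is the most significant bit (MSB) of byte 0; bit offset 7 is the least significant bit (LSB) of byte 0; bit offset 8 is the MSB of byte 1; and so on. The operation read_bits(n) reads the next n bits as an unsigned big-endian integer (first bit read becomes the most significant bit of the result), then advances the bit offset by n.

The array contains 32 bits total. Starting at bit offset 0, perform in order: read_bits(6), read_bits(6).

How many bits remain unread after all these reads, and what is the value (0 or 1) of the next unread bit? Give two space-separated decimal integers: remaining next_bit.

Answer: 20 1

Derivation:
Read 1: bits[0:6] width=6 -> value=3 (bin 000011); offset now 6 = byte 0 bit 6; 26 bits remain
Read 2: bits[6:12] width=6 -> value=59 (bin 111011); offset now 12 = byte 1 bit 4; 20 bits remain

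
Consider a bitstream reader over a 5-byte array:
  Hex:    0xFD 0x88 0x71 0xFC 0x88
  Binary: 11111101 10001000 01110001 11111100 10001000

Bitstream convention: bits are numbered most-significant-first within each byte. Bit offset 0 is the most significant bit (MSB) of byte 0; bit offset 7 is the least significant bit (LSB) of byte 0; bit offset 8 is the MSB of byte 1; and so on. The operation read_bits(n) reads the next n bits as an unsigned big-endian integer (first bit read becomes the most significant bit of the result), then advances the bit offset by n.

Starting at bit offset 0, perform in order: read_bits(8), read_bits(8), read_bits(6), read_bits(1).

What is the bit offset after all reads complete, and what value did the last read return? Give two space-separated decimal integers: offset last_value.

Answer: 23 0

Derivation:
Read 1: bits[0:8] width=8 -> value=253 (bin 11111101); offset now 8 = byte 1 bit 0; 32 bits remain
Read 2: bits[8:16] width=8 -> value=136 (bin 10001000); offset now 16 = byte 2 bit 0; 24 bits remain
Read 3: bits[16:22] width=6 -> value=28 (bin 011100); offset now 22 = byte 2 bit 6; 18 bits remain
Read 4: bits[22:23] width=1 -> value=0 (bin 0); offset now 23 = byte 2 bit 7; 17 bits remain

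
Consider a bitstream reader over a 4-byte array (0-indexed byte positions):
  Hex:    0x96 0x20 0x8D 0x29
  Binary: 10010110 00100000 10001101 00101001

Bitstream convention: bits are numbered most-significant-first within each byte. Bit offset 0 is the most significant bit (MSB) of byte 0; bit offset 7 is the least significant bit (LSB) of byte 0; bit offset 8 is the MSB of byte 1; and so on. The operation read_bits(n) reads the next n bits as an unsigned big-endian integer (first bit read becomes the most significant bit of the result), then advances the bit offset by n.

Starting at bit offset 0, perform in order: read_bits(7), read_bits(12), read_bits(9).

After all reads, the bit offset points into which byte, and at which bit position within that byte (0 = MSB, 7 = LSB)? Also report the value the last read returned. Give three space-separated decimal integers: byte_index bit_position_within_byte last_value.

Answer: 3 4 210

Derivation:
Read 1: bits[0:7] width=7 -> value=75 (bin 1001011); offset now 7 = byte 0 bit 7; 25 bits remain
Read 2: bits[7:19] width=12 -> value=260 (bin 000100000100); offset now 19 = byte 2 bit 3; 13 bits remain
Read 3: bits[19:28] width=9 -> value=210 (bin 011010010); offset now 28 = byte 3 bit 4; 4 bits remain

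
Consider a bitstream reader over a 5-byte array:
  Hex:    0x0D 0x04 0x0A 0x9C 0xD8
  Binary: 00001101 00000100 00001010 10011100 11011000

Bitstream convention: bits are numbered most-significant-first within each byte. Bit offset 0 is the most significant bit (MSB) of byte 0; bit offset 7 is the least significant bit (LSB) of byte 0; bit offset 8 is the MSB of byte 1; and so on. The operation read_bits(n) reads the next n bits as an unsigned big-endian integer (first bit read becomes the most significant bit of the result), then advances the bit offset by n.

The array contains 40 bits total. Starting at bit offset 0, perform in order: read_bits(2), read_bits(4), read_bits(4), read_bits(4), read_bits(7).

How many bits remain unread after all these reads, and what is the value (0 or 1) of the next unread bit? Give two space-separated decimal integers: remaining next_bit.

Read 1: bits[0:2] width=2 -> value=0 (bin 00); offset now 2 = byte 0 bit 2; 38 bits remain
Read 2: bits[2:6] width=4 -> value=3 (bin 0011); offset now 6 = byte 0 bit 6; 34 bits remain
Read 3: bits[6:10] width=4 -> value=4 (bin 0100); offset now 10 = byte 1 bit 2; 30 bits remain
Read 4: bits[10:14] width=4 -> value=1 (bin 0001); offset now 14 = byte 1 bit 6; 26 bits remain
Read 5: bits[14:21] width=7 -> value=1 (bin 0000001); offset now 21 = byte 2 bit 5; 19 bits remain

Answer: 19 0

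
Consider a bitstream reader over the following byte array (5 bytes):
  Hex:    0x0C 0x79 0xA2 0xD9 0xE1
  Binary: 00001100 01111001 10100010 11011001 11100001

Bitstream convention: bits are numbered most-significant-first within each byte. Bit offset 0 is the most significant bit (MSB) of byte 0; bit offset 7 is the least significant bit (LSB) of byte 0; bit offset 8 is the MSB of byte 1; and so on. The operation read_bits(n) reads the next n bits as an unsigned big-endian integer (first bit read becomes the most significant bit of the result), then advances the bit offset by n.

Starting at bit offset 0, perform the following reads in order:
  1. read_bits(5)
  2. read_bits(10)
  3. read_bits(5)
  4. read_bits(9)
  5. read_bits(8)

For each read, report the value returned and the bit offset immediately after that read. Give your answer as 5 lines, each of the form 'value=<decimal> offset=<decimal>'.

Answer: value=1 offset=5
value=572 offset=15
value=26 offset=20
value=91 offset=29
value=60 offset=37

Derivation:
Read 1: bits[0:5] width=5 -> value=1 (bin 00001); offset now 5 = byte 0 bit 5; 35 bits remain
Read 2: bits[5:15] width=10 -> value=572 (bin 1000111100); offset now 15 = byte 1 bit 7; 25 bits remain
Read 3: bits[15:20] width=5 -> value=26 (bin 11010); offset now 20 = byte 2 bit 4; 20 bits remain
Read 4: bits[20:29] width=9 -> value=91 (bin 001011011); offset now 29 = byte 3 bit 5; 11 bits remain
Read 5: bits[29:37] width=8 -> value=60 (bin 00111100); offset now 37 = byte 4 bit 5; 3 bits remain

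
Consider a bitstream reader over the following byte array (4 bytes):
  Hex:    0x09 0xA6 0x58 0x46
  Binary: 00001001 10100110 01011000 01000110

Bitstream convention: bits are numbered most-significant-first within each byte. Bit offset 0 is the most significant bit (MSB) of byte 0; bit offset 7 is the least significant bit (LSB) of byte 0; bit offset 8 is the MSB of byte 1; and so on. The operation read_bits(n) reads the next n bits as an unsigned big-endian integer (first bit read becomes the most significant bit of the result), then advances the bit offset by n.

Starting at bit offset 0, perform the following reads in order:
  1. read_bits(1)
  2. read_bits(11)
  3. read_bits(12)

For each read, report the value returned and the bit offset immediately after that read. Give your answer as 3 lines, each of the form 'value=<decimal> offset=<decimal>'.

Read 1: bits[0:1] width=1 -> value=0 (bin 0); offset now 1 = byte 0 bit 1; 31 bits remain
Read 2: bits[1:12] width=11 -> value=154 (bin 00010011010); offset now 12 = byte 1 bit 4; 20 bits remain
Read 3: bits[12:24] width=12 -> value=1624 (bin 011001011000); offset now 24 = byte 3 bit 0; 8 bits remain

Answer: value=0 offset=1
value=154 offset=12
value=1624 offset=24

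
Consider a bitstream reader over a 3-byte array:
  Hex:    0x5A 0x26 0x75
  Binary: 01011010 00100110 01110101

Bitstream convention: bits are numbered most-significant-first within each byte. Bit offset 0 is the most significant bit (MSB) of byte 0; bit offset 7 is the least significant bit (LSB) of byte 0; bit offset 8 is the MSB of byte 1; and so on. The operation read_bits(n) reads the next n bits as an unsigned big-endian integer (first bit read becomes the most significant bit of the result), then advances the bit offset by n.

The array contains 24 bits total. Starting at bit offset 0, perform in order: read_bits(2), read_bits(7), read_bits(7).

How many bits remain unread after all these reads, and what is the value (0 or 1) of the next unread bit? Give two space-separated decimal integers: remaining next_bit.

Answer: 8 0

Derivation:
Read 1: bits[0:2] width=2 -> value=1 (bin 01); offset now 2 = byte 0 bit 2; 22 bits remain
Read 2: bits[2:9] width=7 -> value=52 (bin 0110100); offset now 9 = byte 1 bit 1; 15 bits remain
Read 3: bits[9:16] width=7 -> value=38 (bin 0100110); offset now 16 = byte 2 bit 0; 8 bits remain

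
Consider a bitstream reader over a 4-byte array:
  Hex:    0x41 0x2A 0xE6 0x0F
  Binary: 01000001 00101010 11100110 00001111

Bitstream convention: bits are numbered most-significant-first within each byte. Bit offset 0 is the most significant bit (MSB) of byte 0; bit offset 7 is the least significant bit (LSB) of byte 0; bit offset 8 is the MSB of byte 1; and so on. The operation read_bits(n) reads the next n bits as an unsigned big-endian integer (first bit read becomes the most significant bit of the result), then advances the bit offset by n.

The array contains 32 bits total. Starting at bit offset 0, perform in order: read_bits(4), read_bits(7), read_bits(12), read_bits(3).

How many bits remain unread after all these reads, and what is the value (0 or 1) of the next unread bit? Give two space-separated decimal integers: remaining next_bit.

Read 1: bits[0:4] width=4 -> value=4 (bin 0100); offset now 4 = byte 0 bit 4; 28 bits remain
Read 2: bits[4:11] width=7 -> value=9 (bin 0001001); offset now 11 = byte 1 bit 3; 21 bits remain
Read 3: bits[11:23] width=12 -> value=1395 (bin 010101110011); offset now 23 = byte 2 bit 7; 9 bits remain
Read 4: bits[23:26] width=3 -> value=0 (bin 000); offset now 26 = byte 3 bit 2; 6 bits remain

Answer: 6 0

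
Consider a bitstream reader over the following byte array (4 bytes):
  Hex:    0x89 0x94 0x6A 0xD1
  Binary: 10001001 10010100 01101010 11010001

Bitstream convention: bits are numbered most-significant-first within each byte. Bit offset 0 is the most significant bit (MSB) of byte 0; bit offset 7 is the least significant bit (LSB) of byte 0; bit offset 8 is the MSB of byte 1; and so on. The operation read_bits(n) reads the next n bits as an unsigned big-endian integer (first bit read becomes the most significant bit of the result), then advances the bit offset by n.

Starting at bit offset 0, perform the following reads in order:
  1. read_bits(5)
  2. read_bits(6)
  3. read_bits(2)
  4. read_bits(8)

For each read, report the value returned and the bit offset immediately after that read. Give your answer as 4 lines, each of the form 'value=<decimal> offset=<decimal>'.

Read 1: bits[0:5] width=5 -> value=17 (bin 10001); offset now 5 = byte 0 bit 5; 27 bits remain
Read 2: bits[5:11] width=6 -> value=12 (bin 001100); offset now 11 = byte 1 bit 3; 21 bits remain
Read 3: bits[11:13] width=2 -> value=2 (bin 10); offset now 13 = byte 1 bit 5; 19 bits remain
Read 4: bits[13:21] width=8 -> value=141 (bin 10001101); offset now 21 = byte 2 bit 5; 11 bits remain

Answer: value=17 offset=5
value=12 offset=11
value=2 offset=13
value=141 offset=21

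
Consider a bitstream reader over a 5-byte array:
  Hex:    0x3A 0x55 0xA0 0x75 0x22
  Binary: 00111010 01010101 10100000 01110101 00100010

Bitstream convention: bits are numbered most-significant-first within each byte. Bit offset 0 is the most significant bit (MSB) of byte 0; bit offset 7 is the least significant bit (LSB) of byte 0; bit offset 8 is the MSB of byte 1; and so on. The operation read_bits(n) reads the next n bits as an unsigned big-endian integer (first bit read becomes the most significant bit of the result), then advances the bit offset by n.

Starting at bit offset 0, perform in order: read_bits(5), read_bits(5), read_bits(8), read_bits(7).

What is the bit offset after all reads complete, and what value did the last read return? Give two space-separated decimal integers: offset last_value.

Read 1: bits[0:5] width=5 -> value=7 (bin 00111); offset now 5 = byte 0 bit 5; 35 bits remain
Read 2: bits[5:10] width=5 -> value=9 (bin 01001); offset now 10 = byte 1 bit 2; 30 bits remain
Read 3: bits[10:18] width=8 -> value=86 (bin 01010110); offset now 18 = byte 2 bit 2; 22 bits remain
Read 4: bits[18:25] width=7 -> value=64 (bin 1000000); offset now 25 = byte 3 bit 1; 15 bits remain

Answer: 25 64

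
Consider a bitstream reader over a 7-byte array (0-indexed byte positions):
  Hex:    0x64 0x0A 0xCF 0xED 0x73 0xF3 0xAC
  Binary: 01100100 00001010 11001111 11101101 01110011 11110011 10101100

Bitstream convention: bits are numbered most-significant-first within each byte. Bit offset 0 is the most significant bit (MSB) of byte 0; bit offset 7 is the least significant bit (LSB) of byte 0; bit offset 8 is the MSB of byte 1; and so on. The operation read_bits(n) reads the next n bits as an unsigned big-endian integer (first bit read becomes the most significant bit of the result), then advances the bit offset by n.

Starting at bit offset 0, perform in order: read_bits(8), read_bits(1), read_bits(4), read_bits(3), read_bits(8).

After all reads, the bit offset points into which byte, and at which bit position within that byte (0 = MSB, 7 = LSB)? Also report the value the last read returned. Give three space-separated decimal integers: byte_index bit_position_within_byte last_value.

Answer: 3 0 207

Derivation:
Read 1: bits[0:8] width=8 -> value=100 (bin 01100100); offset now 8 = byte 1 bit 0; 48 bits remain
Read 2: bits[8:9] width=1 -> value=0 (bin 0); offset now 9 = byte 1 bit 1; 47 bits remain
Read 3: bits[9:13] width=4 -> value=1 (bin 0001); offset now 13 = byte 1 bit 5; 43 bits remain
Read 4: bits[13:16] width=3 -> value=2 (bin 010); offset now 16 = byte 2 bit 0; 40 bits remain
Read 5: bits[16:24] width=8 -> value=207 (bin 11001111); offset now 24 = byte 3 bit 0; 32 bits remain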